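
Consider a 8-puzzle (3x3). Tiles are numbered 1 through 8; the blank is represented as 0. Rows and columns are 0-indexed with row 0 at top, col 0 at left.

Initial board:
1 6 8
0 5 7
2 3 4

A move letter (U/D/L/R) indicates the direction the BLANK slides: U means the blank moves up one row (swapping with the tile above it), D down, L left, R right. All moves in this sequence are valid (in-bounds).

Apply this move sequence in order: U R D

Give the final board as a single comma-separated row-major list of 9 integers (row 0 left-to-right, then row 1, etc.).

After move 1 (U):
0 6 8
1 5 7
2 3 4

After move 2 (R):
6 0 8
1 5 7
2 3 4

After move 3 (D):
6 5 8
1 0 7
2 3 4

Answer: 6, 5, 8, 1, 0, 7, 2, 3, 4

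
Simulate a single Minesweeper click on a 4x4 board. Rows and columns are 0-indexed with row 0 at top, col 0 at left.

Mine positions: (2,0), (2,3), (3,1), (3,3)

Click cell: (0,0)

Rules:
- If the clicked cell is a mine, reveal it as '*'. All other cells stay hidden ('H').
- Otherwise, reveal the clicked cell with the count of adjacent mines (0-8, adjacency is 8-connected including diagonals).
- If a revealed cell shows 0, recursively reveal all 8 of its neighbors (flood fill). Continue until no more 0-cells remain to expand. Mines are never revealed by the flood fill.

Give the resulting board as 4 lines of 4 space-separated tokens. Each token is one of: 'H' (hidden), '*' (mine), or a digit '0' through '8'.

0 0 0 0
1 1 1 1
H H H H
H H H H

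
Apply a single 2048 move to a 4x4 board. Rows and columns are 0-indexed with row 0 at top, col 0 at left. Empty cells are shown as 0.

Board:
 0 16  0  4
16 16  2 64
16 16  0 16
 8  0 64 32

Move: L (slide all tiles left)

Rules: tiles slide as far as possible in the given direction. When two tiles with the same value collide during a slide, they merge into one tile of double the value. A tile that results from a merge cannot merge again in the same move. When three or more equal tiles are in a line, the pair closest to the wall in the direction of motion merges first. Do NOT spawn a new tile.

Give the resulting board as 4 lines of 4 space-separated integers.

Slide left:
row 0: [0, 16, 0, 4] -> [16, 4, 0, 0]
row 1: [16, 16, 2, 64] -> [32, 2, 64, 0]
row 2: [16, 16, 0, 16] -> [32, 16, 0, 0]
row 3: [8, 0, 64, 32] -> [8, 64, 32, 0]

Answer: 16  4  0  0
32  2 64  0
32 16  0  0
 8 64 32  0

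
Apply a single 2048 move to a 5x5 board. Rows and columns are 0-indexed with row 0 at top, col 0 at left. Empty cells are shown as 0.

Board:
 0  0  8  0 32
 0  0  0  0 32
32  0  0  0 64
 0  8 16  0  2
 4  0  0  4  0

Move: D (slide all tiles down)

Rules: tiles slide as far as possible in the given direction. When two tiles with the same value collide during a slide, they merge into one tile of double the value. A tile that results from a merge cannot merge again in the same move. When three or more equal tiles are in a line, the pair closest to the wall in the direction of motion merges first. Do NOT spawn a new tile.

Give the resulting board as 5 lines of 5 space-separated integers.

Answer:  0  0  0  0  0
 0  0  0  0  0
 0  0  0  0 64
32  0  8  0 64
 4  8 16  4  2

Derivation:
Slide down:
col 0: [0, 0, 32, 0, 4] -> [0, 0, 0, 32, 4]
col 1: [0, 0, 0, 8, 0] -> [0, 0, 0, 0, 8]
col 2: [8, 0, 0, 16, 0] -> [0, 0, 0, 8, 16]
col 3: [0, 0, 0, 0, 4] -> [0, 0, 0, 0, 4]
col 4: [32, 32, 64, 2, 0] -> [0, 0, 64, 64, 2]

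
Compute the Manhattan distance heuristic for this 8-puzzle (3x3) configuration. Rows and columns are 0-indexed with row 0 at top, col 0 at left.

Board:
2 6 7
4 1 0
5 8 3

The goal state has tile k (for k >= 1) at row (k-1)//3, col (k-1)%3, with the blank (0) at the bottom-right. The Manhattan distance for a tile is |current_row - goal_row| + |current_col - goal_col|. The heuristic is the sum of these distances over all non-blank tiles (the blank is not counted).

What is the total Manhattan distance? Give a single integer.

Tile 2: (0,0)->(0,1) = 1
Tile 6: (0,1)->(1,2) = 2
Tile 7: (0,2)->(2,0) = 4
Tile 4: (1,0)->(1,0) = 0
Tile 1: (1,1)->(0,0) = 2
Tile 5: (2,0)->(1,1) = 2
Tile 8: (2,1)->(2,1) = 0
Tile 3: (2,2)->(0,2) = 2
Sum: 1 + 2 + 4 + 0 + 2 + 2 + 0 + 2 = 13

Answer: 13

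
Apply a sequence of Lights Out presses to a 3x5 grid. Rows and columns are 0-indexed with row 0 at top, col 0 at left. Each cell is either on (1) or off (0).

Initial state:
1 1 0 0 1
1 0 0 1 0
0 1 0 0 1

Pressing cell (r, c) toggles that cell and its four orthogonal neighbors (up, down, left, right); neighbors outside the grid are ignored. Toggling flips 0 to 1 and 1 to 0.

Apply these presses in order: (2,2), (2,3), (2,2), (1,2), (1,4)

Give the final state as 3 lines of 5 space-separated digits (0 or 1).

After press 1 at (2,2):
1 1 0 0 1
1 0 1 1 0
0 0 1 1 1

After press 2 at (2,3):
1 1 0 0 1
1 0 1 0 0
0 0 0 0 0

After press 3 at (2,2):
1 1 0 0 1
1 0 0 0 0
0 1 1 1 0

After press 4 at (1,2):
1 1 1 0 1
1 1 1 1 0
0 1 0 1 0

After press 5 at (1,4):
1 1 1 0 0
1 1 1 0 1
0 1 0 1 1

Answer: 1 1 1 0 0
1 1 1 0 1
0 1 0 1 1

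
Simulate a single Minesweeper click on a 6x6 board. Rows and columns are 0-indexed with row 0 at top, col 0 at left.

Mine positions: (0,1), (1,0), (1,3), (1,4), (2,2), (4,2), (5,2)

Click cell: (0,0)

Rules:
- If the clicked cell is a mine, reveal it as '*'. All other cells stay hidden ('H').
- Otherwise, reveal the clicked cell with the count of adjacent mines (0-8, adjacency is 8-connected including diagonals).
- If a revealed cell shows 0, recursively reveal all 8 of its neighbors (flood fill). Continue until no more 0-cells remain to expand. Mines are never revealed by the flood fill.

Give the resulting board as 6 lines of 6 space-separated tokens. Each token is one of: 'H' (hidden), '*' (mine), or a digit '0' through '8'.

2 H H H H H
H H H H H H
H H H H H H
H H H H H H
H H H H H H
H H H H H H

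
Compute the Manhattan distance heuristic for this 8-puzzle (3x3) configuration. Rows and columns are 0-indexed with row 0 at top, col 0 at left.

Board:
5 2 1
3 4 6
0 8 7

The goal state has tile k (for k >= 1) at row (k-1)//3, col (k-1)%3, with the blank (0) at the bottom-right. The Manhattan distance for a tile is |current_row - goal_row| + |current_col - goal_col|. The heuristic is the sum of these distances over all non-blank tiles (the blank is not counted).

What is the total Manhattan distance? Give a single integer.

Answer: 10

Derivation:
Tile 5: (0,0)->(1,1) = 2
Tile 2: (0,1)->(0,1) = 0
Tile 1: (0,2)->(0,0) = 2
Tile 3: (1,0)->(0,2) = 3
Tile 4: (1,1)->(1,0) = 1
Tile 6: (1,2)->(1,2) = 0
Tile 8: (2,1)->(2,1) = 0
Tile 7: (2,2)->(2,0) = 2
Sum: 2 + 0 + 2 + 3 + 1 + 0 + 0 + 2 = 10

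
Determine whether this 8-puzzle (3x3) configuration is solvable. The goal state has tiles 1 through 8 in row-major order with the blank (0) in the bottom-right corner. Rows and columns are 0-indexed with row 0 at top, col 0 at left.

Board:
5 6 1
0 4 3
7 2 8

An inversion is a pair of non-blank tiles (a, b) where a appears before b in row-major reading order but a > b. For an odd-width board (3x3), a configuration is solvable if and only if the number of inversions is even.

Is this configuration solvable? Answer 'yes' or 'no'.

Answer: yes

Derivation:
Inversions (pairs i<j in row-major order where tile[i] > tile[j] > 0): 12
12 is even, so the puzzle is solvable.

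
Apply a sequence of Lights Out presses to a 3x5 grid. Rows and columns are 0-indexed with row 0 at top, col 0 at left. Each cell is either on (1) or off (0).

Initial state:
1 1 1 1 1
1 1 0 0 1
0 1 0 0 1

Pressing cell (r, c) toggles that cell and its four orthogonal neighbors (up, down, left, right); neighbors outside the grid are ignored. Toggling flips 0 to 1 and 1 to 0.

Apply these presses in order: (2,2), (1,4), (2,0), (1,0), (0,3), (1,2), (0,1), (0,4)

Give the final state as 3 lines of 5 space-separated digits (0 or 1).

After press 1 at (2,2):
1 1 1 1 1
1 1 1 0 1
0 0 1 1 1

After press 2 at (1,4):
1 1 1 1 0
1 1 1 1 0
0 0 1 1 0

After press 3 at (2,0):
1 1 1 1 0
0 1 1 1 0
1 1 1 1 0

After press 4 at (1,0):
0 1 1 1 0
1 0 1 1 0
0 1 1 1 0

After press 5 at (0,3):
0 1 0 0 1
1 0 1 0 0
0 1 1 1 0

After press 6 at (1,2):
0 1 1 0 1
1 1 0 1 0
0 1 0 1 0

After press 7 at (0,1):
1 0 0 0 1
1 0 0 1 0
0 1 0 1 0

After press 8 at (0,4):
1 0 0 1 0
1 0 0 1 1
0 1 0 1 0

Answer: 1 0 0 1 0
1 0 0 1 1
0 1 0 1 0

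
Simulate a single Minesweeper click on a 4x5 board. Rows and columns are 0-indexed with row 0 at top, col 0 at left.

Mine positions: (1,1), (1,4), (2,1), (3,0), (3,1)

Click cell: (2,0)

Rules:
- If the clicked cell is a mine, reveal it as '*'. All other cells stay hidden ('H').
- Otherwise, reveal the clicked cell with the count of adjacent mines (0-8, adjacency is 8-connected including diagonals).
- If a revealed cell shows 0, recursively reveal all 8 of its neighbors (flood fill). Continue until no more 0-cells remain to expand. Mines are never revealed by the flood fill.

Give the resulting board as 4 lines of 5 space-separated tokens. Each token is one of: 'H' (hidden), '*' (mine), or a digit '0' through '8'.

H H H H H
H H H H H
4 H H H H
H H H H H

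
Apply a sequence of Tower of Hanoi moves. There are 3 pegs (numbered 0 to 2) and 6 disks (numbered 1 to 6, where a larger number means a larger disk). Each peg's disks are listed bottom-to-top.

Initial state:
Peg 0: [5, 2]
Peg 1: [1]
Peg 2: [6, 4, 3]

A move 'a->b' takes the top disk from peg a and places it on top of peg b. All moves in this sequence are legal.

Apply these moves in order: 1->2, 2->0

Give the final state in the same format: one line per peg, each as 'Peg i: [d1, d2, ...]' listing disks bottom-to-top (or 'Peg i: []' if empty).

After move 1 (1->2):
Peg 0: [5, 2]
Peg 1: []
Peg 2: [6, 4, 3, 1]

After move 2 (2->0):
Peg 0: [5, 2, 1]
Peg 1: []
Peg 2: [6, 4, 3]

Answer: Peg 0: [5, 2, 1]
Peg 1: []
Peg 2: [6, 4, 3]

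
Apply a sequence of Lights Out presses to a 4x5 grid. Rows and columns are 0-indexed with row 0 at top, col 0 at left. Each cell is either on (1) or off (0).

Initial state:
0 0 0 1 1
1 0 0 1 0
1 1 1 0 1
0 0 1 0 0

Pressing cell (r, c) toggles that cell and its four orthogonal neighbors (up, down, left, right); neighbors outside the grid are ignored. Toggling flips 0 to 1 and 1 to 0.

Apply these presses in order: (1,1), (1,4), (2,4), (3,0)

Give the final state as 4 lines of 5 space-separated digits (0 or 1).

After press 1 at (1,1):
0 1 0 1 1
0 1 1 1 0
1 0 1 0 1
0 0 1 0 0

After press 2 at (1,4):
0 1 0 1 0
0 1 1 0 1
1 0 1 0 0
0 0 1 0 0

After press 3 at (2,4):
0 1 0 1 0
0 1 1 0 0
1 0 1 1 1
0 0 1 0 1

After press 4 at (3,0):
0 1 0 1 0
0 1 1 0 0
0 0 1 1 1
1 1 1 0 1

Answer: 0 1 0 1 0
0 1 1 0 0
0 0 1 1 1
1 1 1 0 1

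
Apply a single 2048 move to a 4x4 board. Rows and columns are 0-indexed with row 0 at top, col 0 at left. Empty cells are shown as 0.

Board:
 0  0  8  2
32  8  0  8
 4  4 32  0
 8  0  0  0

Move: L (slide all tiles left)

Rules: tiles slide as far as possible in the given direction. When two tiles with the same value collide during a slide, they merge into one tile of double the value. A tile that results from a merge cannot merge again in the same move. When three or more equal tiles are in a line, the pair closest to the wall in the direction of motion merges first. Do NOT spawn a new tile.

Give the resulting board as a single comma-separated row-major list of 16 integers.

Slide left:
row 0: [0, 0, 8, 2] -> [8, 2, 0, 0]
row 1: [32, 8, 0, 8] -> [32, 16, 0, 0]
row 2: [4, 4, 32, 0] -> [8, 32, 0, 0]
row 3: [8, 0, 0, 0] -> [8, 0, 0, 0]

Answer: 8, 2, 0, 0, 32, 16, 0, 0, 8, 32, 0, 0, 8, 0, 0, 0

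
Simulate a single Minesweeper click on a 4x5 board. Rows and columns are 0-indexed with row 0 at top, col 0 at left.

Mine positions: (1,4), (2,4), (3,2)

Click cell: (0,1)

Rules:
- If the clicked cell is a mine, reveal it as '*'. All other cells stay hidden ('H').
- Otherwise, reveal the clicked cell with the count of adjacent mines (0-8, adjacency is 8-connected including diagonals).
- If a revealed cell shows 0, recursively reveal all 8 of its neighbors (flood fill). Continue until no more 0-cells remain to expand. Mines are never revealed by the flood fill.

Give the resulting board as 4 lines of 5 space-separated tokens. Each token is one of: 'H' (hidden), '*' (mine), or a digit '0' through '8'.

0 0 0 1 H
0 0 0 2 H
0 1 1 3 H
0 1 H H H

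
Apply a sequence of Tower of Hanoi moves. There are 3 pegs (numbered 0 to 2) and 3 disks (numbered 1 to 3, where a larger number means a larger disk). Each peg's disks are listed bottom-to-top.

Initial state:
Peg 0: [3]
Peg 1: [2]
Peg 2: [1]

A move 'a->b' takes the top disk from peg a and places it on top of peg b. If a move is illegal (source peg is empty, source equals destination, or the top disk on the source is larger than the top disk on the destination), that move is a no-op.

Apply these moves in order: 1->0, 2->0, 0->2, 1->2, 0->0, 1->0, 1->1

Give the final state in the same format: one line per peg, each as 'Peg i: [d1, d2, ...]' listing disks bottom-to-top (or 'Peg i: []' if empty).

Answer: Peg 0: [3, 2]
Peg 1: []
Peg 2: [1]

Derivation:
After move 1 (1->0):
Peg 0: [3, 2]
Peg 1: []
Peg 2: [1]

After move 2 (2->0):
Peg 0: [3, 2, 1]
Peg 1: []
Peg 2: []

After move 3 (0->2):
Peg 0: [3, 2]
Peg 1: []
Peg 2: [1]

After move 4 (1->2):
Peg 0: [3, 2]
Peg 1: []
Peg 2: [1]

After move 5 (0->0):
Peg 0: [3, 2]
Peg 1: []
Peg 2: [1]

After move 6 (1->0):
Peg 0: [3, 2]
Peg 1: []
Peg 2: [1]

After move 7 (1->1):
Peg 0: [3, 2]
Peg 1: []
Peg 2: [1]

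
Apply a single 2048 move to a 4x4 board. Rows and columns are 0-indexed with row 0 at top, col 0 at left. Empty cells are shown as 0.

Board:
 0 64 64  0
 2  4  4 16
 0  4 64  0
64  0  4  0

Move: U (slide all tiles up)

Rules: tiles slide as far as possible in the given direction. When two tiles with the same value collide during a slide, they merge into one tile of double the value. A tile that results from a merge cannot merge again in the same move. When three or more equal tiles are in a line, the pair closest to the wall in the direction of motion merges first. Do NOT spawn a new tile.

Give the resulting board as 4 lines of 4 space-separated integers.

Answer:  2 64 64 16
64  8  4  0
 0  0 64  0
 0  0  4  0

Derivation:
Slide up:
col 0: [0, 2, 0, 64] -> [2, 64, 0, 0]
col 1: [64, 4, 4, 0] -> [64, 8, 0, 0]
col 2: [64, 4, 64, 4] -> [64, 4, 64, 4]
col 3: [0, 16, 0, 0] -> [16, 0, 0, 0]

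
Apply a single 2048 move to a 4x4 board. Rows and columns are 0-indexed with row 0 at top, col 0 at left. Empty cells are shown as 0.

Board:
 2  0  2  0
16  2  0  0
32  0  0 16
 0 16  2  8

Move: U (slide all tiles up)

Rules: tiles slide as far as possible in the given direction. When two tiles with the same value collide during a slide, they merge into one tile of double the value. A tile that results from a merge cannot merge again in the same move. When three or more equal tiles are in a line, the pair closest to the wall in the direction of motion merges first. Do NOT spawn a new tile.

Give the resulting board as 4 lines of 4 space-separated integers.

Slide up:
col 0: [2, 16, 32, 0] -> [2, 16, 32, 0]
col 1: [0, 2, 0, 16] -> [2, 16, 0, 0]
col 2: [2, 0, 0, 2] -> [4, 0, 0, 0]
col 3: [0, 0, 16, 8] -> [16, 8, 0, 0]

Answer:  2  2  4 16
16 16  0  8
32  0  0  0
 0  0  0  0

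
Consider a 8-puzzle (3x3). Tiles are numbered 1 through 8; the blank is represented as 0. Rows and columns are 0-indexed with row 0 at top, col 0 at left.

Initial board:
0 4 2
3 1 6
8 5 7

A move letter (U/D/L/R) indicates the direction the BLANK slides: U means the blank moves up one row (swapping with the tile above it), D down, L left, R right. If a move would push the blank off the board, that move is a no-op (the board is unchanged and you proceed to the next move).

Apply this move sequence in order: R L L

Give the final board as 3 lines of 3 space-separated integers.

After move 1 (R):
4 0 2
3 1 6
8 5 7

After move 2 (L):
0 4 2
3 1 6
8 5 7

After move 3 (L):
0 4 2
3 1 6
8 5 7

Answer: 0 4 2
3 1 6
8 5 7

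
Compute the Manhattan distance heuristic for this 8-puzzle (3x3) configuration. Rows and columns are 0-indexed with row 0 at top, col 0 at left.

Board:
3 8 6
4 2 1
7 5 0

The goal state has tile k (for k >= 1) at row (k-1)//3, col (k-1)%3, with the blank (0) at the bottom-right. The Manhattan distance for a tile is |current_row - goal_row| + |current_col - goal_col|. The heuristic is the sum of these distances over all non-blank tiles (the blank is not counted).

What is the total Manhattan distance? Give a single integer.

Answer: 10

Derivation:
Tile 3: at (0,0), goal (0,2), distance |0-0|+|0-2| = 2
Tile 8: at (0,1), goal (2,1), distance |0-2|+|1-1| = 2
Tile 6: at (0,2), goal (1,2), distance |0-1|+|2-2| = 1
Tile 4: at (1,0), goal (1,0), distance |1-1|+|0-0| = 0
Tile 2: at (1,1), goal (0,1), distance |1-0|+|1-1| = 1
Tile 1: at (1,2), goal (0,0), distance |1-0|+|2-0| = 3
Tile 7: at (2,0), goal (2,0), distance |2-2|+|0-0| = 0
Tile 5: at (2,1), goal (1,1), distance |2-1|+|1-1| = 1
Sum: 2 + 2 + 1 + 0 + 1 + 3 + 0 + 1 = 10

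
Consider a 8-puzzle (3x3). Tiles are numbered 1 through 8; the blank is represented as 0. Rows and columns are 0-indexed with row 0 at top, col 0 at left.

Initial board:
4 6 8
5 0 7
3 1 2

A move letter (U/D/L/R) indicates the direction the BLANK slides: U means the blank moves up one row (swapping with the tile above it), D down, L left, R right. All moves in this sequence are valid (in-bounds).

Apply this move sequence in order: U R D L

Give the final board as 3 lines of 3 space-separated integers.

After move 1 (U):
4 0 8
5 6 7
3 1 2

After move 2 (R):
4 8 0
5 6 7
3 1 2

After move 3 (D):
4 8 7
5 6 0
3 1 2

After move 4 (L):
4 8 7
5 0 6
3 1 2

Answer: 4 8 7
5 0 6
3 1 2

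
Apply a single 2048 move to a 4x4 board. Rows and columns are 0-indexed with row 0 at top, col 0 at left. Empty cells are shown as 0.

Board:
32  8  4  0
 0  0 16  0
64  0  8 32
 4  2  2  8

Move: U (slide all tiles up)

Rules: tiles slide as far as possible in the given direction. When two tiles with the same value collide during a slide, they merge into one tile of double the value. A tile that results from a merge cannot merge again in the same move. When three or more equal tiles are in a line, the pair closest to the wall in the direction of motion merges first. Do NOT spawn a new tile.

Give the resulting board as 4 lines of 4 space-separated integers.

Answer: 32  8  4 32
64  2 16  8
 4  0  8  0
 0  0  2  0

Derivation:
Slide up:
col 0: [32, 0, 64, 4] -> [32, 64, 4, 0]
col 1: [8, 0, 0, 2] -> [8, 2, 0, 0]
col 2: [4, 16, 8, 2] -> [4, 16, 8, 2]
col 3: [0, 0, 32, 8] -> [32, 8, 0, 0]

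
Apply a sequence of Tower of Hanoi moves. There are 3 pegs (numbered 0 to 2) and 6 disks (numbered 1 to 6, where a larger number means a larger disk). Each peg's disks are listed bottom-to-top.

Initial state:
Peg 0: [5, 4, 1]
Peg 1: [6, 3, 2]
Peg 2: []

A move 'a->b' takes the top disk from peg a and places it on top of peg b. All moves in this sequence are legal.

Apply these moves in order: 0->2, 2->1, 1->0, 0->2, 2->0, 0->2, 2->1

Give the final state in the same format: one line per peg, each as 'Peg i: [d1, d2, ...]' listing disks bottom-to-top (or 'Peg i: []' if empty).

After move 1 (0->2):
Peg 0: [5, 4]
Peg 1: [6, 3, 2]
Peg 2: [1]

After move 2 (2->1):
Peg 0: [5, 4]
Peg 1: [6, 3, 2, 1]
Peg 2: []

After move 3 (1->0):
Peg 0: [5, 4, 1]
Peg 1: [6, 3, 2]
Peg 2: []

After move 4 (0->2):
Peg 0: [5, 4]
Peg 1: [6, 3, 2]
Peg 2: [1]

After move 5 (2->0):
Peg 0: [5, 4, 1]
Peg 1: [6, 3, 2]
Peg 2: []

After move 6 (0->2):
Peg 0: [5, 4]
Peg 1: [6, 3, 2]
Peg 2: [1]

After move 7 (2->1):
Peg 0: [5, 4]
Peg 1: [6, 3, 2, 1]
Peg 2: []

Answer: Peg 0: [5, 4]
Peg 1: [6, 3, 2, 1]
Peg 2: []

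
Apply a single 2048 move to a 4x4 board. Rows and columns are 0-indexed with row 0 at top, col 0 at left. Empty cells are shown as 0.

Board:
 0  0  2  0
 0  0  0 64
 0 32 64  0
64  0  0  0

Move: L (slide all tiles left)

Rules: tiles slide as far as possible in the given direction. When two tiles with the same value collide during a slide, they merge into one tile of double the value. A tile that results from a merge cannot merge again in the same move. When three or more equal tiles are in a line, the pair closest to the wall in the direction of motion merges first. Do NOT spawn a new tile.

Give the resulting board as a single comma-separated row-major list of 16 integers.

Answer: 2, 0, 0, 0, 64, 0, 0, 0, 32, 64, 0, 0, 64, 0, 0, 0

Derivation:
Slide left:
row 0: [0, 0, 2, 0] -> [2, 0, 0, 0]
row 1: [0, 0, 0, 64] -> [64, 0, 0, 0]
row 2: [0, 32, 64, 0] -> [32, 64, 0, 0]
row 3: [64, 0, 0, 0] -> [64, 0, 0, 0]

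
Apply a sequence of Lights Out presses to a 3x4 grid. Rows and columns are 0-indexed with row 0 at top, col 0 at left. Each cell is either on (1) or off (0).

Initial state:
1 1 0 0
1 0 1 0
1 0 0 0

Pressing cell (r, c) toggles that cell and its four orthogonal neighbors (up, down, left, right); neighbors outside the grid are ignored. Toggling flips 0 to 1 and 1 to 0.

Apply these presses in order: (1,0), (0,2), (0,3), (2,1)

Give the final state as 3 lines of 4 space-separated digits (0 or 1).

After press 1 at (1,0):
0 1 0 0
0 1 1 0
0 0 0 0

After press 2 at (0,2):
0 0 1 1
0 1 0 0
0 0 0 0

After press 3 at (0,3):
0 0 0 0
0 1 0 1
0 0 0 0

After press 4 at (2,1):
0 0 0 0
0 0 0 1
1 1 1 0

Answer: 0 0 0 0
0 0 0 1
1 1 1 0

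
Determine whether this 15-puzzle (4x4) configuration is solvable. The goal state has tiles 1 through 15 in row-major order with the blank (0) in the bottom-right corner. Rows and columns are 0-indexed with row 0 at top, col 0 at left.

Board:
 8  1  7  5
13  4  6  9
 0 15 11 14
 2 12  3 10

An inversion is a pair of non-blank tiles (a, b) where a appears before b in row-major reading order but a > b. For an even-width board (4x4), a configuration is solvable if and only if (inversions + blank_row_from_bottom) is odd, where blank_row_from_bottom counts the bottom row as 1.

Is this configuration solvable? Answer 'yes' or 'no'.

Inversions: 44
Blank is in row 2 (0-indexed from top), which is row 2 counting from the bottom (bottom = 1).
44 + 2 = 46, which is even, so the puzzle is not solvable.

Answer: no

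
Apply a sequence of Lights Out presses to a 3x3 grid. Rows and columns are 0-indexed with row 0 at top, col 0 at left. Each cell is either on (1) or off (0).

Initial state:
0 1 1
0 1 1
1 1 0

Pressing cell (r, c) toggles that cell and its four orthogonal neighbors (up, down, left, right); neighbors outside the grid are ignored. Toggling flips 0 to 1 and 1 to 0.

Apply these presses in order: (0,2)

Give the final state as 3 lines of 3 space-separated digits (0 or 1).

Answer: 0 0 0
0 1 0
1 1 0

Derivation:
After press 1 at (0,2):
0 0 0
0 1 0
1 1 0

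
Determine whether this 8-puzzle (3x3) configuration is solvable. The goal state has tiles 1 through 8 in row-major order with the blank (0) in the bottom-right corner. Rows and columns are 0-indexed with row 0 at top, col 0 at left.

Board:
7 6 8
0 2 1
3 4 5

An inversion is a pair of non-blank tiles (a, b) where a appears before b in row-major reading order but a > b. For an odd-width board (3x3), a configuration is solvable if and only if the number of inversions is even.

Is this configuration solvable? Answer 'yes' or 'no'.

Inversions (pairs i<j in row-major order where tile[i] > tile[j] > 0): 17
17 is odd, so the puzzle is not solvable.

Answer: no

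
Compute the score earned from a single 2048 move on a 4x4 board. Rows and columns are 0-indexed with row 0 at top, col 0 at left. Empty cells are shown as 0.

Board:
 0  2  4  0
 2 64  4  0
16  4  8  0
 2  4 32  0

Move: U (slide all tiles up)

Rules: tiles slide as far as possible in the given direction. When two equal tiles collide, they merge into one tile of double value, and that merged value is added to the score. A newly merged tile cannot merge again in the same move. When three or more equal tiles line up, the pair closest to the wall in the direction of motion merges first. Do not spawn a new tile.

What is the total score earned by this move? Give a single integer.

Slide up:
col 0: [0, 2, 16, 2] -> [2, 16, 2, 0]  score +0 (running 0)
col 1: [2, 64, 4, 4] -> [2, 64, 8, 0]  score +8 (running 8)
col 2: [4, 4, 8, 32] -> [8, 8, 32, 0]  score +8 (running 16)
col 3: [0, 0, 0, 0] -> [0, 0, 0, 0]  score +0 (running 16)
Board after move:
 2  2  8  0
16 64  8  0
 2  8 32  0
 0  0  0  0

Answer: 16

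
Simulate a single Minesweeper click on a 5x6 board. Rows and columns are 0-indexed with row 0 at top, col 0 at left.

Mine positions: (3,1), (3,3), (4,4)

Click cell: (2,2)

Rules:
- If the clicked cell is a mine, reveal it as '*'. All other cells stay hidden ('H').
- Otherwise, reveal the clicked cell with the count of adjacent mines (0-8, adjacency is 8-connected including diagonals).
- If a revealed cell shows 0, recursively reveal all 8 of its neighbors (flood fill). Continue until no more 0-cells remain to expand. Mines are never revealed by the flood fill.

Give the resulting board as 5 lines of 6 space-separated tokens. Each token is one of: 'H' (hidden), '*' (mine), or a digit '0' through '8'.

H H H H H H
H H H H H H
H H 2 H H H
H H H H H H
H H H H H H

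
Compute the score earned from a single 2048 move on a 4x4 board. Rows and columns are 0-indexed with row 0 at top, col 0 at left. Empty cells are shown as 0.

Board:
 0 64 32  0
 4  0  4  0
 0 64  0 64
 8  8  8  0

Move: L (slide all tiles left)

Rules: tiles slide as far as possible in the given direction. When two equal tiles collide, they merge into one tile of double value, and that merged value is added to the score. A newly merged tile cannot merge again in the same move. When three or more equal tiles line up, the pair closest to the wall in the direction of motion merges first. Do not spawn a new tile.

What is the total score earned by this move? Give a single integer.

Answer: 152

Derivation:
Slide left:
row 0: [0, 64, 32, 0] -> [64, 32, 0, 0]  score +0 (running 0)
row 1: [4, 0, 4, 0] -> [8, 0, 0, 0]  score +8 (running 8)
row 2: [0, 64, 0, 64] -> [128, 0, 0, 0]  score +128 (running 136)
row 3: [8, 8, 8, 0] -> [16, 8, 0, 0]  score +16 (running 152)
Board after move:
 64  32   0   0
  8   0   0   0
128   0   0   0
 16   8   0   0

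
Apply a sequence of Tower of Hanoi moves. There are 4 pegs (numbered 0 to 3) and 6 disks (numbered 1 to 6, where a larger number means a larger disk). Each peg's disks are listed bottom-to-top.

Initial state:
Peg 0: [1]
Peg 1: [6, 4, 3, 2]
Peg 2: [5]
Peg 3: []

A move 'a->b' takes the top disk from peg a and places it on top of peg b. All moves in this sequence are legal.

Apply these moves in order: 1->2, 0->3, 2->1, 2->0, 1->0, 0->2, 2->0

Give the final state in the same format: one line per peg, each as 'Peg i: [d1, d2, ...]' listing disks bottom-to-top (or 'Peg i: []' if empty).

Answer: Peg 0: [5, 2]
Peg 1: [6, 4, 3]
Peg 2: []
Peg 3: [1]

Derivation:
After move 1 (1->2):
Peg 0: [1]
Peg 1: [6, 4, 3]
Peg 2: [5, 2]
Peg 3: []

After move 2 (0->3):
Peg 0: []
Peg 1: [6, 4, 3]
Peg 2: [5, 2]
Peg 3: [1]

After move 3 (2->1):
Peg 0: []
Peg 1: [6, 4, 3, 2]
Peg 2: [5]
Peg 3: [1]

After move 4 (2->0):
Peg 0: [5]
Peg 1: [6, 4, 3, 2]
Peg 2: []
Peg 3: [1]

After move 5 (1->0):
Peg 0: [5, 2]
Peg 1: [6, 4, 3]
Peg 2: []
Peg 3: [1]

After move 6 (0->2):
Peg 0: [5]
Peg 1: [6, 4, 3]
Peg 2: [2]
Peg 3: [1]

After move 7 (2->0):
Peg 0: [5, 2]
Peg 1: [6, 4, 3]
Peg 2: []
Peg 3: [1]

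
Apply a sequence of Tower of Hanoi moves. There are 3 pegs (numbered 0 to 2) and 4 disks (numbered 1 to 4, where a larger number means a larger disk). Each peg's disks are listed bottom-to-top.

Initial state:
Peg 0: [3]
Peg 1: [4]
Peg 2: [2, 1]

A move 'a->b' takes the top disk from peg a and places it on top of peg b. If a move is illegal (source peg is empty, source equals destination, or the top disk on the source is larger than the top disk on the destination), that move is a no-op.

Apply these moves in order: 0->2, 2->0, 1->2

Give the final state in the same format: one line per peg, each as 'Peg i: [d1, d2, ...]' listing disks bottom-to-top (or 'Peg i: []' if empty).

After move 1 (0->2):
Peg 0: [3]
Peg 1: [4]
Peg 2: [2, 1]

After move 2 (2->0):
Peg 0: [3, 1]
Peg 1: [4]
Peg 2: [2]

After move 3 (1->2):
Peg 0: [3, 1]
Peg 1: [4]
Peg 2: [2]

Answer: Peg 0: [3, 1]
Peg 1: [4]
Peg 2: [2]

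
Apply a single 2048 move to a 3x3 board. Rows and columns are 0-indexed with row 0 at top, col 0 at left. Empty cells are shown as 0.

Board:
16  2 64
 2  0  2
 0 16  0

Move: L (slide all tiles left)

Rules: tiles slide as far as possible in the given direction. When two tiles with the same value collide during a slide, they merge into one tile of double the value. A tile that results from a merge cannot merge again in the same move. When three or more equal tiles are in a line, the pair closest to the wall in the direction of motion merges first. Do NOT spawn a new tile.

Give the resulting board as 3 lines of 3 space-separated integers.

Slide left:
row 0: [16, 2, 64] -> [16, 2, 64]
row 1: [2, 0, 2] -> [4, 0, 0]
row 2: [0, 16, 0] -> [16, 0, 0]

Answer: 16  2 64
 4  0  0
16  0  0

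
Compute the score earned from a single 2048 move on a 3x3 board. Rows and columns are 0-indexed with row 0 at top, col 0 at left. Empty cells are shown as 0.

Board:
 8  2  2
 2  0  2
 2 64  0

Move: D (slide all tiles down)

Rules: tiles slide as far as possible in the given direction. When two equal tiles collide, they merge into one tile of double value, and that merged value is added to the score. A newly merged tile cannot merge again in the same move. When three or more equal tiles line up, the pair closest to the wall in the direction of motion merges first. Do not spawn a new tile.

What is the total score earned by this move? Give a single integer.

Answer: 8

Derivation:
Slide down:
col 0: [8, 2, 2] -> [0, 8, 4]  score +4 (running 4)
col 1: [2, 0, 64] -> [0, 2, 64]  score +0 (running 4)
col 2: [2, 2, 0] -> [0, 0, 4]  score +4 (running 8)
Board after move:
 0  0  0
 8  2  0
 4 64  4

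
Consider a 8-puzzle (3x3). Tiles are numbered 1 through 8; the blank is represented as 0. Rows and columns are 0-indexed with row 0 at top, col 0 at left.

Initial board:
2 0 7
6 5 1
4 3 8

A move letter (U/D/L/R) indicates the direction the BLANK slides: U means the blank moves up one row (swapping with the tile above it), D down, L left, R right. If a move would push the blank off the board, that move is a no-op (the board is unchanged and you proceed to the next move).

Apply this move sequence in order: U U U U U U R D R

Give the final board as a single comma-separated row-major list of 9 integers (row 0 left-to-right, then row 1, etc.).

After move 1 (U):
2 0 7
6 5 1
4 3 8

After move 2 (U):
2 0 7
6 5 1
4 3 8

After move 3 (U):
2 0 7
6 5 1
4 3 8

After move 4 (U):
2 0 7
6 5 1
4 3 8

After move 5 (U):
2 0 7
6 5 1
4 3 8

After move 6 (U):
2 0 7
6 5 1
4 3 8

After move 7 (R):
2 7 0
6 5 1
4 3 8

After move 8 (D):
2 7 1
6 5 0
4 3 8

After move 9 (R):
2 7 1
6 5 0
4 3 8

Answer: 2, 7, 1, 6, 5, 0, 4, 3, 8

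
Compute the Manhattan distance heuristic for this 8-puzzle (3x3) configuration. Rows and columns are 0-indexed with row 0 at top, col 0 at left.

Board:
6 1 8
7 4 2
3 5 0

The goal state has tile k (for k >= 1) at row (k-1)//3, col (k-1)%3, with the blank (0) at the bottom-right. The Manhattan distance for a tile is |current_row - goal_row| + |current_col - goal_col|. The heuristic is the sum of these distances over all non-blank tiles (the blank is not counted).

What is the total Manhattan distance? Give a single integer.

Tile 6: (0,0)->(1,2) = 3
Tile 1: (0,1)->(0,0) = 1
Tile 8: (0,2)->(2,1) = 3
Tile 7: (1,0)->(2,0) = 1
Tile 4: (1,1)->(1,0) = 1
Tile 2: (1,2)->(0,1) = 2
Tile 3: (2,0)->(0,2) = 4
Tile 5: (2,1)->(1,1) = 1
Sum: 3 + 1 + 3 + 1 + 1 + 2 + 4 + 1 = 16

Answer: 16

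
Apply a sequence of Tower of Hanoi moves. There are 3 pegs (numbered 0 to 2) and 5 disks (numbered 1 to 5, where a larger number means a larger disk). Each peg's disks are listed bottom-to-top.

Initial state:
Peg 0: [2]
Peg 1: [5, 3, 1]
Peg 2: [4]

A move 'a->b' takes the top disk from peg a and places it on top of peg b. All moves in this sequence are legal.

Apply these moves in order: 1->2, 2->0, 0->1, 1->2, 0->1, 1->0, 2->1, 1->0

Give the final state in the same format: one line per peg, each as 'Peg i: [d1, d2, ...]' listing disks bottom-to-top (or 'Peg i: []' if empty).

After move 1 (1->2):
Peg 0: [2]
Peg 1: [5, 3]
Peg 2: [4, 1]

After move 2 (2->0):
Peg 0: [2, 1]
Peg 1: [5, 3]
Peg 2: [4]

After move 3 (0->1):
Peg 0: [2]
Peg 1: [5, 3, 1]
Peg 2: [4]

After move 4 (1->2):
Peg 0: [2]
Peg 1: [5, 3]
Peg 2: [4, 1]

After move 5 (0->1):
Peg 0: []
Peg 1: [5, 3, 2]
Peg 2: [4, 1]

After move 6 (1->0):
Peg 0: [2]
Peg 1: [5, 3]
Peg 2: [4, 1]

After move 7 (2->1):
Peg 0: [2]
Peg 1: [5, 3, 1]
Peg 2: [4]

After move 8 (1->0):
Peg 0: [2, 1]
Peg 1: [5, 3]
Peg 2: [4]

Answer: Peg 0: [2, 1]
Peg 1: [5, 3]
Peg 2: [4]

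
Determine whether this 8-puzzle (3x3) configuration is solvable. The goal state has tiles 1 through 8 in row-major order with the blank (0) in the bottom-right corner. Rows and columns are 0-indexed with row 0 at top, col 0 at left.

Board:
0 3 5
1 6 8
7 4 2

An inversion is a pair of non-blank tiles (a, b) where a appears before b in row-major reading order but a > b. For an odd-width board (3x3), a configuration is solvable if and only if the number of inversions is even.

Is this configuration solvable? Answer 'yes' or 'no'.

Answer: no

Derivation:
Inversions (pairs i<j in row-major order where tile[i] > tile[j] > 0): 13
13 is odd, so the puzzle is not solvable.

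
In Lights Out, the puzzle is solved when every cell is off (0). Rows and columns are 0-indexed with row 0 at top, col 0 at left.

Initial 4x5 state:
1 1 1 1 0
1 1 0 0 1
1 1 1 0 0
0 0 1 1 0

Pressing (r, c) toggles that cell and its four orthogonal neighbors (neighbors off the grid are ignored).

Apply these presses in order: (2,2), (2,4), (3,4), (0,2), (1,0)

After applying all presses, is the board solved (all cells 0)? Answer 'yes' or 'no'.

Answer: yes

Derivation:
After press 1 at (2,2):
1 1 1 1 0
1 1 1 0 1
1 0 0 1 0
0 0 0 1 0

After press 2 at (2,4):
1 1 1 1 0
1 1 1 0 0
1 0 0 0 1
0 0 0 1 1

After press 3 at (3,4):
1 1 1 1 0
1 1 1 0 0
1 0 0 0 0
0 0 0 0 0

After press 4 at (0,2):
1 0 0 0 0
1 1 0 0 0
1 0 0 0 0
0 0 0 0 0

After press 5 at (1,0):
0 0 0 0 0
0 0 0 0 0
0 0 0 0 0
0 0 0 0 0

Lights still on: 0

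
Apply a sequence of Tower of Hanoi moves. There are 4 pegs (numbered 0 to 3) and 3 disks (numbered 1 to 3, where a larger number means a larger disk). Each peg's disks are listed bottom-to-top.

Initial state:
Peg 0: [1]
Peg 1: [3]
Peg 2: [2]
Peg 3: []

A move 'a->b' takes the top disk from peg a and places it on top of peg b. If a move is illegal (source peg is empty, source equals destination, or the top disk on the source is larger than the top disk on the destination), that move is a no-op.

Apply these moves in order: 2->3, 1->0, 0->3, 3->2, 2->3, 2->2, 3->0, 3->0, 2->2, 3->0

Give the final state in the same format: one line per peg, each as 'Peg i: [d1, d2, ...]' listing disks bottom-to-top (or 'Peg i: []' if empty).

After move 1 (2->3):
Peg 0: [1]
Peg 1: [3]
Peg 2: []
Peg 3: [2]

After move 2 (1->0):
Peg 0: [1]
Peg 1: [3]
Peg 2: []
Peg 3: [2]

After move 3 (0->3):
Peg 0: []
Peg 1: [3]
Peg 2: []
Peg 3: [2, 1]

After move 4 (3->2):
Peg 0: []
Peg 1: [3]
Peg 2: [1]
Peg 3: [2]

After move 5 (2->3):
Peg 0: []
Peg 1: [3]
Peg 2: []
Peg 3: [2, 1]

After move 6 (2->2):
Peg 0: []
Peg 1: [3]
Peg 2: []
Peg 3: [2, 1]

After move 7 (3->0):
Peg 0: [1]
Peg 1: [3]
Peg 2: []
Peg 3: [2]

After move 8 (3->0):
Peg 0: [1]
Peg 1: [3]
Peg 2: []
Peg 3: [2]

After move 9 (2->2):
Peg 0: [1]
Peg 1: [3]
Peg 2: []
Peg 3: [2]

After move 10 (3->0):
Peg 0: [1]
Peg 1: [3]
Peg 2: []
Peg 3: [2]

Answer: Peg 0: [1]
Peg 1: [3]
Peg 2: []
Peg 3: [2]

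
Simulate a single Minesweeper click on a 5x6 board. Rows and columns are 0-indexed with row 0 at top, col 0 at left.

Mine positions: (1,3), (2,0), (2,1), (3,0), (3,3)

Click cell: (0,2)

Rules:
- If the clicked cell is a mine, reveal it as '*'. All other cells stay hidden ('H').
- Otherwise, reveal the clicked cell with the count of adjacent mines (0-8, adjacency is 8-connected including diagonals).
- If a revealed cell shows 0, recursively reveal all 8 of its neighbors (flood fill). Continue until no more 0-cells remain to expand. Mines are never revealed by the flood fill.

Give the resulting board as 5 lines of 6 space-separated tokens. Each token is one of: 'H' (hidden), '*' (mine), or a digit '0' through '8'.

H H 1 H H H
H H H H H H
H H H H H H
H H H H H H
H H H H H H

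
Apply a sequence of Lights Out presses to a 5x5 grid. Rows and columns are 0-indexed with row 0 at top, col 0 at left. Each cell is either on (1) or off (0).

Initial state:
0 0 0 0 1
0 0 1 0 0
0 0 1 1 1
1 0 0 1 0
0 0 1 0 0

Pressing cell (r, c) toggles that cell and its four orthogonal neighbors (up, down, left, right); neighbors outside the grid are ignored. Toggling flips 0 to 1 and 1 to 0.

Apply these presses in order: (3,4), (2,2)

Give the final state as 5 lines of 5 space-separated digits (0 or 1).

After press 1 at (3,4):
0 0 0 0 1
0 0 1 0 0
0 0 1 1 0
1 0 0 0 1
0 0 1 0 1

After press 2 at (2,2):
0 0 0 0 1
0 0 0 0 0
0 1 0 0 0
1 0 1 0 1
0 0 1 0 1

Answer: 0 0 0 0 1
0 0 0 0 0
0 1 0 0 0
1 0 1 0 1
0 0 1 0 1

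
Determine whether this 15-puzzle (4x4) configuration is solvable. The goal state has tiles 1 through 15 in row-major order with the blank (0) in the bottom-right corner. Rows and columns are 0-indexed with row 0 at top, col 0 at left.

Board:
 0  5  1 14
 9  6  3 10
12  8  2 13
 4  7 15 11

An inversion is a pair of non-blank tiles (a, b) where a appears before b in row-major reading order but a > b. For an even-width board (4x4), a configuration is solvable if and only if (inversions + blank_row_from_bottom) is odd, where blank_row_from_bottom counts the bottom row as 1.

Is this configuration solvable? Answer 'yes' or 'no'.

Answer: yes

Derivation:
Inversions: 41
Blank is in row 0 (0-indexed from top), which is row 4 counting from the bottom (bottom = 1).
41 + 4 = 45, which is odd, so the puzzle is solvable.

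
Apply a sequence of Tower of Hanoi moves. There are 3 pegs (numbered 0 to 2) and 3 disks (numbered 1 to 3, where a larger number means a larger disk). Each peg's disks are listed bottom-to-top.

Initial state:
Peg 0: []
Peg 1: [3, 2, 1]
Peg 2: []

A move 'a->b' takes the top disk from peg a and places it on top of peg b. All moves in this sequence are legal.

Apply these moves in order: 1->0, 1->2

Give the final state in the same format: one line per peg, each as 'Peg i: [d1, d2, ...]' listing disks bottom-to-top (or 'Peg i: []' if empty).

After move 1 (1->0):
Peg 0: [1]
Peg 1: [3, 2]
Peg 2: []

After move 2 (1->2):
Peg 0: [1]
Peg 1: [3]
Peg 2: [2]

Answer: Peg 0: [1]
Peg 1: [3]
Peg 2: [2]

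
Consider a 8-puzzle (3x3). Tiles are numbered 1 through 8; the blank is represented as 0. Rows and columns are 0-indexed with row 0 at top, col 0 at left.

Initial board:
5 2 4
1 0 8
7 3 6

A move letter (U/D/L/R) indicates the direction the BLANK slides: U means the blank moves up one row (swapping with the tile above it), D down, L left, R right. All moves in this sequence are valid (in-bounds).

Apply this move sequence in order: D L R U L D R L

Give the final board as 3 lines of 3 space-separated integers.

Answer: 5 2 4
7 1 8
0 3 6

Derivation:
After move 1 (D):
5 2 4
1 3 8
7 0 6

After move 2 (L):
5 2 4
1 3 8
0 7 6

After move 3 (R):
5 2 4
1 3 8
7 0 6

After move 4 (U):
5 2 4
1 0 8
7 3 6

After move 5 (L):
5 2 4
0 1 8
7 3 6

After move 6 (D):
5 2 4
7 1 8
0 3 6

After move 7 (R):
5 2 4
7 1 8
3 0 6

After move 8 (L):
5 2 4
7 1 8
0 3 6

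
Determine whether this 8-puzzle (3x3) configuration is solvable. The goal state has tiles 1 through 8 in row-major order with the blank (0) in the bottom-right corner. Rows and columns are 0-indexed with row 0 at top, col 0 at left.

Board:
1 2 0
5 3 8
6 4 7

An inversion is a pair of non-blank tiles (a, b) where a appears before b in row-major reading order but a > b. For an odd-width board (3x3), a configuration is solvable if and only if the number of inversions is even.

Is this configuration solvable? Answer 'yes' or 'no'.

Answer: yes

Derivation:
Inversions (pairs i<j in row-major order where tile[i] > tile[j] > 0): 6
6 is even, so the puzzle is solvable.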